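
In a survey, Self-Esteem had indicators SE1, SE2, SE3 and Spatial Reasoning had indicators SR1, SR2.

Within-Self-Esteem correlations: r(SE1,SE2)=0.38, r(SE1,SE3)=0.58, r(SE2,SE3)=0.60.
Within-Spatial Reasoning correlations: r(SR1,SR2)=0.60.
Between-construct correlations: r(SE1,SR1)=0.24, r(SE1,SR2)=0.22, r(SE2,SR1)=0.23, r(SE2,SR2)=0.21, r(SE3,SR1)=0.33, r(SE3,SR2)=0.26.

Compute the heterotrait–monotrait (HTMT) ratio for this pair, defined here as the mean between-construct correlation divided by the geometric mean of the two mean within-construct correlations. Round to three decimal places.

0.445

Mean between = 1.49/6 = 0.2483.
Mean within-SE = 1.56/3 = 0.5200; mean within-SR = 0.60/1 = 0.6000.
Geometric mean = √(0.5200 × 0.6000) = 0.5586.
HTMT = 0.2483 / 0.5586 = 0.445.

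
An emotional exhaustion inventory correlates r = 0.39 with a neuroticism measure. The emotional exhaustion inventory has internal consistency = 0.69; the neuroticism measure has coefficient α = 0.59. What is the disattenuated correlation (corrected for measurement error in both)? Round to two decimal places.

0.61

r_true = r_obs / √(r_xx · r_yy) = 0.39 / √(0.69 × 0.59) = 0.39 / √0.4071 = 0.39 / 0.6380 ≈ 0.61.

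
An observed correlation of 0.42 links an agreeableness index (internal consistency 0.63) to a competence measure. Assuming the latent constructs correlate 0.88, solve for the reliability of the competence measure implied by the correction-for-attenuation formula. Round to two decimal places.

0.36

r_true = r_obs / √(r_xx · r_yy) ⇒ 0.88 = 0.42 / √(0.63 · r_yy).
√(0.63 · r_yy) = 0.42 / 0.88 = 0.4773; 0.63 · r_yy = 0.2278; r_yy = 0.2278 / 0.63 ≈ 0.36.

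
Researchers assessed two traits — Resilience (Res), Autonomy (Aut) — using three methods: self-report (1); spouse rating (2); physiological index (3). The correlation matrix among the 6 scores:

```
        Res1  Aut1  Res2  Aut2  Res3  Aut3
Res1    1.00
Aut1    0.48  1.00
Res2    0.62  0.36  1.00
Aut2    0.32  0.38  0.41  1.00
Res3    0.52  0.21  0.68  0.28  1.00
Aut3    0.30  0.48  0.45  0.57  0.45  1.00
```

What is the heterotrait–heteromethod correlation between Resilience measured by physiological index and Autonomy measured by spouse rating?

0.28

Different traits and methods: r(Res3, Aut2) = 0.28.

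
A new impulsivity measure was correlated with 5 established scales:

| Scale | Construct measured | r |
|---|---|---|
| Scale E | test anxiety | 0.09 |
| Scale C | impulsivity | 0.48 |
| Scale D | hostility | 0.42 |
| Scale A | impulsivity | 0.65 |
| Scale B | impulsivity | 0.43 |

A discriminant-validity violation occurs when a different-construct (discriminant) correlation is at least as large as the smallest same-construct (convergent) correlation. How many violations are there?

0

Convergent (same construct = impulsivity): Scale C, Scale A, Scale B.
Smallest convergent = 0.43. Discriminant values: 0.09, 0.42; count ≥ 0.43 → 0.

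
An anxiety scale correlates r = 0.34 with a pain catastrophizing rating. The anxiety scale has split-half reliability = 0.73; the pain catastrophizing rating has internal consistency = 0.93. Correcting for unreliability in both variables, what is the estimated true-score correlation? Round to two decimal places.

r_true = r_obs / √(r_xx · r_yy) = 0.34 / √(0.73 × 0.93) = 0.34 / √0.6789 = 0.34 / 0.8240 ≈ 0.41.

0.41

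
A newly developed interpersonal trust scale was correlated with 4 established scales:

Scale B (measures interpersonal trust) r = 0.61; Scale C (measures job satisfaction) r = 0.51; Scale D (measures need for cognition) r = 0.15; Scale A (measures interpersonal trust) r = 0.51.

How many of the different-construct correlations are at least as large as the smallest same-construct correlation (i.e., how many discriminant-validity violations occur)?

Convergent (same construct = interpersonal trust): Scale B, Scale A.
Smallest convergent = 0.51. Discriminant values: 0.51, 0.15; count ≥ 0.51 → 1.

1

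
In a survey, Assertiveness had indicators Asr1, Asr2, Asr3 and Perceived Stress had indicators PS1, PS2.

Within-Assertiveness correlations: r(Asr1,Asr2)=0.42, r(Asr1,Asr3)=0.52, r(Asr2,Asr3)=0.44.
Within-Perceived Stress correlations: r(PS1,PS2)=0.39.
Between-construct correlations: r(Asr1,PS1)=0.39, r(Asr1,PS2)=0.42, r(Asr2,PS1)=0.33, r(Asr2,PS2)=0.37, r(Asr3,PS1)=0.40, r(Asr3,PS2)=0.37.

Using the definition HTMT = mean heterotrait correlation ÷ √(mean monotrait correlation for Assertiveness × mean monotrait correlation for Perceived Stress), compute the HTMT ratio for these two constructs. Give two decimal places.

0.90

Between-construct mean = 2.28/6 = 0.3800.
Mean within-Asr = 1.38/3 = 0.4600; mean within-PS = 0.39/1 = 0.3900.
Geometric mean = √(0.4600 × 0.3900) = 0.4236.
HTMT = 0.3800 / 0.4236 = 0.90.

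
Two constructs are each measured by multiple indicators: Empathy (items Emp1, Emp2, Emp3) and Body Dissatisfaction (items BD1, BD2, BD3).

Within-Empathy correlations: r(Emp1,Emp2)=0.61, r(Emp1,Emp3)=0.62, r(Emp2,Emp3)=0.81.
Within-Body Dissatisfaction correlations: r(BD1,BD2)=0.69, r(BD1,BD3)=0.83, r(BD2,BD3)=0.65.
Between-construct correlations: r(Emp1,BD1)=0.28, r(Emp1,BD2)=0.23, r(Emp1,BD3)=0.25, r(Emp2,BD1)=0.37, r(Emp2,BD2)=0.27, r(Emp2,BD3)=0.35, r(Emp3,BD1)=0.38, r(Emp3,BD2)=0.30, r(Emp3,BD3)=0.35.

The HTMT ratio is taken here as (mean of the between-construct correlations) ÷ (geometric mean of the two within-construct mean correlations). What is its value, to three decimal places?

Mean heterotrait r = 2.78/9 = 0.3089.
Mean within-Emp = 2.04/3 = 0.6800; mean within-BD = 2.17/3 = 0.7233.
Geometric mean = √(0.6800 × 0.7233) = 0.7013.
HTMT = 0.3089 / 0.7013 = 0.440.

0.440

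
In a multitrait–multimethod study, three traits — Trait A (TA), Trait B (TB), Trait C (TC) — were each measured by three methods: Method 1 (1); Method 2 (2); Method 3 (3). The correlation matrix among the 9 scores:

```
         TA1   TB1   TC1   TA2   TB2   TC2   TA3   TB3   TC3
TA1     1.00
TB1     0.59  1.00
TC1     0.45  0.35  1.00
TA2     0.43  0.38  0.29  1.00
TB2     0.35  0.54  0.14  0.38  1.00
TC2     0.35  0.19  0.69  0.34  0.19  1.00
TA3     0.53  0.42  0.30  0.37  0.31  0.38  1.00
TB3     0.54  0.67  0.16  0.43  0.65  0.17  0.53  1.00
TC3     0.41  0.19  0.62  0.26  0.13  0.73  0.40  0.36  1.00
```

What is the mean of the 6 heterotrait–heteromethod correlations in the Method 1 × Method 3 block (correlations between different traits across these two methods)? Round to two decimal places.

HTHM values (method 1 × method 3): 0.54, 0.41, 0.42, 0.19, 0.30, 0.16; mean = 2.02/6 = 0.34.

0.34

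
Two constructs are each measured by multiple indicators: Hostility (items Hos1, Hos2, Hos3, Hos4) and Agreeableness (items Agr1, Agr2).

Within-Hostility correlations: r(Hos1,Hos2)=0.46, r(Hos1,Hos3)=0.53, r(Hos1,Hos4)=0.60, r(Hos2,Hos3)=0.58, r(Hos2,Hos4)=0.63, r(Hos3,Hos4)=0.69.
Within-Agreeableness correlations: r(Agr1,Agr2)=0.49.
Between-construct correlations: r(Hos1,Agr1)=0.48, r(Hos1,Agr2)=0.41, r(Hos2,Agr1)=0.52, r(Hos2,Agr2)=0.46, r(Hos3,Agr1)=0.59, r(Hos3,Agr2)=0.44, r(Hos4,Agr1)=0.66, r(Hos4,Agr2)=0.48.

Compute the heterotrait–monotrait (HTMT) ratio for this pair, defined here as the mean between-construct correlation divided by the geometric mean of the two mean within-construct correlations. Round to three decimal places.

0.946

Mean heterotrait r = 4.04/8 = 0.5050.
Mean within-Hos = 3.49/6 = 0.5817; mean within-Agr = 0.49/1 = 0.4900.
Geometric mean = √(0.5817 × 0.4900) = 0.5339.
HTMT = 0.5050 / 0.5339 = 0.946.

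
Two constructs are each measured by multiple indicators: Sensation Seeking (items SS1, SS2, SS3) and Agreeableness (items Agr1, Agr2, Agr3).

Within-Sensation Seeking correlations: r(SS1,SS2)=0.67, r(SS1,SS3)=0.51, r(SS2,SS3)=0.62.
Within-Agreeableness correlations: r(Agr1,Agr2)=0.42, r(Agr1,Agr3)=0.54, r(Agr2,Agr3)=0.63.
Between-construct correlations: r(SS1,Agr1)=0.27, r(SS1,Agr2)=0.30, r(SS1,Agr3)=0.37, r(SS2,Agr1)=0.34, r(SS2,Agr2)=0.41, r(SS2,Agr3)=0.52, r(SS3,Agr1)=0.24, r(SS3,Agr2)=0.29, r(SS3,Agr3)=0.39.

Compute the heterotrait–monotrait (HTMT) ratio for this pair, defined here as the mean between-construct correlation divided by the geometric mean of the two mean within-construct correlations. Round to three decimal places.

0.617

Mean between = 3.13/9 = 0.3478.
Mean within-SS = 1.80/3 = 0.6000; mean within-Agr = 1.59/3 = 0.5300.
Geometric mean = √(0.6000 × 0.5300) = 0.5639.
HTMT = 0.3478 / 0.5639 = 0.617.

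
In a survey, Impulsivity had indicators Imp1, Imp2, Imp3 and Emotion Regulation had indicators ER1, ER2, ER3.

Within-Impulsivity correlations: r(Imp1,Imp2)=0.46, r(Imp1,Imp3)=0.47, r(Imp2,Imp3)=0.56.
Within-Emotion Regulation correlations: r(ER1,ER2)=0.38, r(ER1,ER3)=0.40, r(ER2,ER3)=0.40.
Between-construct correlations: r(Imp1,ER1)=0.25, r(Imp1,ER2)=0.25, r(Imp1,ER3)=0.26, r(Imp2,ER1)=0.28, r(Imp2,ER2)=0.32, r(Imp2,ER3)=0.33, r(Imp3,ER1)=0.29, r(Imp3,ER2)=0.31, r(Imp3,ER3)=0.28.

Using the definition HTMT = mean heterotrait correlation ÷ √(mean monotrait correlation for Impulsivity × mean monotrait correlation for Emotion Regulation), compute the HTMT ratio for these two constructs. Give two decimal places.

0.65

Between-construct mean = 2.57/9 = 0.2856.
Mean within-Imp = 1.49/3 = 0.4967; mean within-ER = 1.18/3 = 0.3933.
Geometric mean = √(0.4967 × 0.3933) = 0.4420.
HTMT = 0.2856 / 0.4420 = 0.65.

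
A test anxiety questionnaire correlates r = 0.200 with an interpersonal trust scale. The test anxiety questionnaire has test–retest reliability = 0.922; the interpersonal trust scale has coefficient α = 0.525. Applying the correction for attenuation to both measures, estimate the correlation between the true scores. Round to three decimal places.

r_true = r_obs / √(r_xx · r_yy) = 0.200 / √(0.922 × 0.525) = 0.200 / √0.484050 = 0.200 / 0.6957 ≈ 0.287.

0.287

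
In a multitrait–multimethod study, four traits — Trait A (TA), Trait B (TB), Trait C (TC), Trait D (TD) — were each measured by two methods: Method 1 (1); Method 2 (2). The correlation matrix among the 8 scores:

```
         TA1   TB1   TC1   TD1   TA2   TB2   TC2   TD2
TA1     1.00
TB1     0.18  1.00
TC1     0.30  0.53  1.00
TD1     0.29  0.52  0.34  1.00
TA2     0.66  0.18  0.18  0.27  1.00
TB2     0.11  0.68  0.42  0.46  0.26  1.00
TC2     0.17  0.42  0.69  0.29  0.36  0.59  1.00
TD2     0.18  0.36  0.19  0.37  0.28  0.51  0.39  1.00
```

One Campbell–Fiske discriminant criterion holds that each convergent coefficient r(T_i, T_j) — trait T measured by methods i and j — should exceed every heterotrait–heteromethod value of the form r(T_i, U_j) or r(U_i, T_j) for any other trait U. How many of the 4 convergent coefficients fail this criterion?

1

Convergent coefficients and their comparison sets:
TA (methods 1·2): 0.66 vs {0.11, 0.18, 0.17, 0.18, 0.18, 0.27} → pass.
TB (methods 1·2): 0.68 vs {0.18, 0.11, 0.42, 0.42, 0.36, 0.46} → pass.
TC (methods 1·2): 0.69 vs {0.18, 0.17, 0.42, 0.42, 0.19, 0.29} → pass.
TD (methods 1·2): 0.37 vs {0.27, 0.18, 0.46, 0.36, 0.29, 0.19} → fail.
1 of 4 fail.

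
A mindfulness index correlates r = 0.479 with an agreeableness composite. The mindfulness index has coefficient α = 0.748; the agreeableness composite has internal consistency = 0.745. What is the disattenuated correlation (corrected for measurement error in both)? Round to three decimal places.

r_true = r_obs / √(r_xx · r_yy) = 0.479 / √(0.748 × 0.745) = 0.479 / √0.557260 = 0.479 / 0.7465 ≈ 0.642.

0.642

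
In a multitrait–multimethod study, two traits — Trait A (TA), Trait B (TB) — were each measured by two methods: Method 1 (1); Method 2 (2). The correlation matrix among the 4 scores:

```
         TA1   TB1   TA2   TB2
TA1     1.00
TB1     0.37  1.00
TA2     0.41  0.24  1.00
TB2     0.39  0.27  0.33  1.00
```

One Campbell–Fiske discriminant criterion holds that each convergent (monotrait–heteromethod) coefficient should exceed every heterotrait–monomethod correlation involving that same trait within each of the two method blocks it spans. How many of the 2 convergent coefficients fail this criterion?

Each convergent coefficient versus the relevant comparison correlations:
TA (methods 1·2): 0.41 vs {0.37, 0.33} → pass.
TB (methods 1·2): 0.27 vs {0.37, 0.33} → fail.
1 of 2 fail.

1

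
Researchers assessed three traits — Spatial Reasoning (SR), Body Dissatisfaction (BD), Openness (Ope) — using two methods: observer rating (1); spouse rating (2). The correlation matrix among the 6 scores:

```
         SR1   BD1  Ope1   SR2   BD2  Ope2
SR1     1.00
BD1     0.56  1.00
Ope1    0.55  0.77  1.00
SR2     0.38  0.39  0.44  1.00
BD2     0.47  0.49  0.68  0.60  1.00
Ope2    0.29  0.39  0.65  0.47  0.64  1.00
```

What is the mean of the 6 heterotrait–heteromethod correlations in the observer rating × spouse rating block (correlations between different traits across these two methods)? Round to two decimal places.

0.44

HTHM values (method 1 × method 2): 0.47, 0.29, 0.39, 0.39, 0.44, 0.68; mean = 2.66/6 = 0.44.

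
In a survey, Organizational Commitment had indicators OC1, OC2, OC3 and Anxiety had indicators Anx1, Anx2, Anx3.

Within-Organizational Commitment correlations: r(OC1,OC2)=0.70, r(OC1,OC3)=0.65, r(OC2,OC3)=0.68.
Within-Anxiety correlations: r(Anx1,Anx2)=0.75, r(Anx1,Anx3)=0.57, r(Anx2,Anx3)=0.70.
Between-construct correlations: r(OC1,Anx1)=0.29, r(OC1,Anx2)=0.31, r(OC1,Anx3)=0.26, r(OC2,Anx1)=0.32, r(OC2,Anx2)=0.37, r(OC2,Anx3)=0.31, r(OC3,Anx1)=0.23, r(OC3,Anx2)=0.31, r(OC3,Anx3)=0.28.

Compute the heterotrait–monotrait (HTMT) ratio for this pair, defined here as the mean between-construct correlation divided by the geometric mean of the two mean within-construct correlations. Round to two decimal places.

Mean heterotrait r = 2.68/9 = 0.2978.
Mean within-OC = 2.03/3 = 0.6767; mean within-Anx = 2.02/3 = 0.6733.
Geometric mean = √(0.6767 × 0.6733) = 0.6750.
HTMT = 0.2978 / 0.6750 = 0.44.

0.44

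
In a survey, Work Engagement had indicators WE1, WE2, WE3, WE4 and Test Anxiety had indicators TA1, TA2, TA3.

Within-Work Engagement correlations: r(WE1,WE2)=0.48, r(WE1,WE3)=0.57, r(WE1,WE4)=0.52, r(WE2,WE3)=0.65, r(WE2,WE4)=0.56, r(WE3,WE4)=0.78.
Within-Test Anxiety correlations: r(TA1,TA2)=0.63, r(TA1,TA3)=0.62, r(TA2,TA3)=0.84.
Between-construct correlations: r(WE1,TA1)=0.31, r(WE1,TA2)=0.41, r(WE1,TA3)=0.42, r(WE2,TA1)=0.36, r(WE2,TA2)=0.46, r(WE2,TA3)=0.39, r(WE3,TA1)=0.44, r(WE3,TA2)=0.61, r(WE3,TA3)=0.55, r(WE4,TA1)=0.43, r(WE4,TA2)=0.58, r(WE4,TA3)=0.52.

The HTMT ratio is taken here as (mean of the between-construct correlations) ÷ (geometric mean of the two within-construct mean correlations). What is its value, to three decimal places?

0.710

Between-construct mean = 5.48/12 = 0.4567.
Mean within-WE = 3.56/6 = 0.5933; mean within-TA = 2.09/3 = 0.6967.
Geometric mean = √(0.5933 × 0.6967) = 0.6429.
HTMT = 0.4567 / 0.6429 = 0.710.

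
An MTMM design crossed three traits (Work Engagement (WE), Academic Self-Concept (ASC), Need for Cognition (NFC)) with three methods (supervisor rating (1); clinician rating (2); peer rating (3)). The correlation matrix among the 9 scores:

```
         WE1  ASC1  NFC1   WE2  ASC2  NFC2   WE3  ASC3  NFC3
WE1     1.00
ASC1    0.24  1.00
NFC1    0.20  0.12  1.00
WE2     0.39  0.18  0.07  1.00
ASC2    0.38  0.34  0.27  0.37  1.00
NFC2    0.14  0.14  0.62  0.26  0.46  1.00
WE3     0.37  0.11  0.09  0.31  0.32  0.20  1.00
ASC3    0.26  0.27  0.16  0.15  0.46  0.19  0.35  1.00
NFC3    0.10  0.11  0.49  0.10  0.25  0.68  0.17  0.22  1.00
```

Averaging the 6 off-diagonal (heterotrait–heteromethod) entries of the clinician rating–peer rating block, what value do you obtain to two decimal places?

HTHM values (method 2 × method 3): 0.15, 0.10, 0.32, 0.25, 0.20, 0.19; mean = 1.21/6 = 0.20.

0.20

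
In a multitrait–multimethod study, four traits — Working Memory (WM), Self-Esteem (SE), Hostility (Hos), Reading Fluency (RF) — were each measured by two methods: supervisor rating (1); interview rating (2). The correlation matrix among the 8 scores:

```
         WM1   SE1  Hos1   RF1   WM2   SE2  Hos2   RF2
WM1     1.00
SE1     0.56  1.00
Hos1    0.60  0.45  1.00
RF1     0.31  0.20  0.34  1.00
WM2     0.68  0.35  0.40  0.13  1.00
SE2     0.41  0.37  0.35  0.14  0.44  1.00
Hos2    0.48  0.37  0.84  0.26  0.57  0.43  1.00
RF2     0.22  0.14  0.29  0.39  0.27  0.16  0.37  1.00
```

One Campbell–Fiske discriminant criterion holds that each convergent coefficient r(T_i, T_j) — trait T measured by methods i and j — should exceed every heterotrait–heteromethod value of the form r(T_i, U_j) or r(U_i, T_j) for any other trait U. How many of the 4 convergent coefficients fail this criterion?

1

Each convergent coefficient versus the relevant comparison correlations:
WM (methods 1·2): 0.68 vs {0.41, 0.35, 0.48, 0.40, 0.22, 0.13} → pass.
SE (methods 1·2): 0.37 vs {0.35, 0.41, 0.37, 0.35, 0.14, 0.14} → fail.
Hos (methods 1·2): 0.84 vs {0.40, 0.48, 0.35, 0.37, 0.29, 0.26} → pass.
RF (methods 1·2): 0.39 vs {0.13, 0.22, 0.14, 0.14, 0.26, 0.29} → pass.
1 of 4 fail.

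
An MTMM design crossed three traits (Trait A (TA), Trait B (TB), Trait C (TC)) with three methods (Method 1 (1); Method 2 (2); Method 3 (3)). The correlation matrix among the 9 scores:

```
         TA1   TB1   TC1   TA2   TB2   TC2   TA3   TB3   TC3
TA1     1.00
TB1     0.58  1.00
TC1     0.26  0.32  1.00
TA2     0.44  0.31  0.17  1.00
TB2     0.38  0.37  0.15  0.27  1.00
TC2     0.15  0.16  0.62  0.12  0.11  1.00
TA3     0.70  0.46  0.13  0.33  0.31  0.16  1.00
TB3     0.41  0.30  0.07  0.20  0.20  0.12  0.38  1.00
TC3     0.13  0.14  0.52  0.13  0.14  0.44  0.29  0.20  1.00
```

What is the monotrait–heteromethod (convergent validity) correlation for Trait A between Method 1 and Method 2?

Same trait (TA), different methods: r(TA1, TA2) = 0.44.

0.44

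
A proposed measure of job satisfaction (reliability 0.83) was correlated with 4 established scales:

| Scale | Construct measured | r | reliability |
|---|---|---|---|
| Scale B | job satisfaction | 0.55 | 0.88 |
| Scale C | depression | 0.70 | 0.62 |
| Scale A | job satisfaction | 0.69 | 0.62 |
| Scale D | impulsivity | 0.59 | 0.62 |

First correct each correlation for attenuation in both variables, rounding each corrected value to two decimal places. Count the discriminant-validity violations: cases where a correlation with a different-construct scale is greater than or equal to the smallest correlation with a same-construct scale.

Disattenuated r (r / √(r_scale · r_new)):
  Scale B (conv): 0.55 / √(0.88·0.83) = 0.64
  Scale C (disc): 0.70 / √(0.62·0.83) = 0.98
  Scale A (conv): 0.69 / √(0.62·0.83) = 0.96
  Scale D (disc): 0.59 / √(0.62·0.83) = 0.82
Smallest convergent = 0.64. Discriminant values: 0.98, 0.82; count ≥ 0.64 → 2.

2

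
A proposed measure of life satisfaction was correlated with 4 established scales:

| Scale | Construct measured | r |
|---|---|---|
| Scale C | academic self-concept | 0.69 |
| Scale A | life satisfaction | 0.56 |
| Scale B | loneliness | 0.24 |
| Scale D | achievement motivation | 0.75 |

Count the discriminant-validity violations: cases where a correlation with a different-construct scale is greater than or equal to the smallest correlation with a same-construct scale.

Convergent (same construct = life satisfaction): Scale A.
Smallest convergent = 0.56. Discriminant values: 0.69, 0.24, 0.75; count ≥ 0.56 → 2.

2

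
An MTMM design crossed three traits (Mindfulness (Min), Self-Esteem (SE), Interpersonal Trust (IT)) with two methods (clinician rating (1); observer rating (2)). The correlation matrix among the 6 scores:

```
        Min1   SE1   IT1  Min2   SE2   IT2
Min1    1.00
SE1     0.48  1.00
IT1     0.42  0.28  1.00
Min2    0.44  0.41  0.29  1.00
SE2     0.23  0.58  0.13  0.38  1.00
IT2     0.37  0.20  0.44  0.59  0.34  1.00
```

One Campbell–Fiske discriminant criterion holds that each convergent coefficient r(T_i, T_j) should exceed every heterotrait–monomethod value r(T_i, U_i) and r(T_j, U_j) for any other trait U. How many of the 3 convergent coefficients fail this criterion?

2

Checking each validity diagonal entry against its comparison values:
Min (methods 1·2): 0.44 vs {0.48, 0.38, 0.42, 0.59} → fail.
SE (methods 1·2): 0.58 vs {0.48, 0.38, 0.28, 0.34} → pass.
IT (methods 1·2): 0.44 vs {0.42, 0.59, 0.28, 0.34} → fail.
2 of 3 fail.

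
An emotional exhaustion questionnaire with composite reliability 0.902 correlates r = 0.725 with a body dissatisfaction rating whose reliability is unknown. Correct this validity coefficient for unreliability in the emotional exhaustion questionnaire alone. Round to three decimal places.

0.763

Single correction: r_c = r_obs / √r_xx = 0.725 / √0.902 = 0.725 / 0.9497 ≈ 0.763.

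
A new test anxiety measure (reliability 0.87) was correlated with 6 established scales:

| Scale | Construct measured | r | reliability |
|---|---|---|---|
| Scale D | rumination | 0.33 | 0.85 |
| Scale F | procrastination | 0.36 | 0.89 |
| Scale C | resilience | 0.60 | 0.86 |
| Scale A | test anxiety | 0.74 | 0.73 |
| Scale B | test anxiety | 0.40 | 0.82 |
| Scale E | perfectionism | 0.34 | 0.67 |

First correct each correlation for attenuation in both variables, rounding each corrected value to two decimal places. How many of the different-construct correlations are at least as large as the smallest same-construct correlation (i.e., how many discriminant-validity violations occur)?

1

Disattenuated r (r / √(r_scale · r_new)):
  Scale D (disc): 0.33 / √(0.85·0.87) = 0.38
  Scale F (disc): 0.36 / √(0.89·0.87) = 0.41
  Scale C (disc): 0.60 / √(0.86·0.87) = 0.69
  Scale A (conv): 0.74 / √(0.73·0.87) = 0.93
  Scale B (conv): 0.40 / √(0.82·0.87) = 0.47
  Scale E (disc): 0.34 / √(0.67·0.87) = 0.45
Smallest convergent = 0.47. Discriminant values: 0.38, 0.41, 0.69, 0.45; count ≥ 0.47 → 1.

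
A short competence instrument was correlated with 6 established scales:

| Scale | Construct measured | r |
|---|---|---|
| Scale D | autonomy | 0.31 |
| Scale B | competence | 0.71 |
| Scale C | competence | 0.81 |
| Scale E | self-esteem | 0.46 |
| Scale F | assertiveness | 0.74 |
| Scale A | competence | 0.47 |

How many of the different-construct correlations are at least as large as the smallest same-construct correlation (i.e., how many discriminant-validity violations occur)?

Convergent (same construct = competence): Scale B, Scale C, Scale A.
Smallest convergent = 0.47. Discriminant values: 0.31, 0.46, 0.74; count ≥ 0.47 → 1.

1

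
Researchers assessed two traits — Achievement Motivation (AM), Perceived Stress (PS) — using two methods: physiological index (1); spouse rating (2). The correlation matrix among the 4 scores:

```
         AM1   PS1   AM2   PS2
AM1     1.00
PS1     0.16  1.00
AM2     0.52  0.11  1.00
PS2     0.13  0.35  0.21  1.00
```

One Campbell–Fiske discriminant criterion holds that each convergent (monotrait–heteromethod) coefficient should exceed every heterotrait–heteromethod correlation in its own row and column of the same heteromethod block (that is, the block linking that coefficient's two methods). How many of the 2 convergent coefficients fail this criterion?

0

Each convergent coefficient versus the relevant comparison correlations:
AM (methods 1·2): 0.52 vs {0.13, 0.11} → pass.
PS (methods 1·2): 0.35 vs {0.11, 0.13} → pass.
0 of 2 fail.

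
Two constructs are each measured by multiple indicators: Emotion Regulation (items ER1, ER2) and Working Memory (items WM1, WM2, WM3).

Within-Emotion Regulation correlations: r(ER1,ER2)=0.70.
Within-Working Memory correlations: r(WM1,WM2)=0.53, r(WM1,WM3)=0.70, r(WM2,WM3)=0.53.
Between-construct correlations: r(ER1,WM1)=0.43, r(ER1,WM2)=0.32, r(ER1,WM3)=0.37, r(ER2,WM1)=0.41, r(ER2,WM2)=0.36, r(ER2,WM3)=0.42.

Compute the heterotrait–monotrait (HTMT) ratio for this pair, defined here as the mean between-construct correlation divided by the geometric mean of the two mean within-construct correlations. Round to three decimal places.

Mean heterotrait r = 2.31/6 = 0.3850.
Mean within-ER = 0.70/1 = 0.7000; mean within-WM = 1.76/3 = 0.5867.
Geometric mean = √(0.7000 × 0.5867) = 0.6409.
HTMT = 0.3850 / 0.6409 = 0.601.

0.601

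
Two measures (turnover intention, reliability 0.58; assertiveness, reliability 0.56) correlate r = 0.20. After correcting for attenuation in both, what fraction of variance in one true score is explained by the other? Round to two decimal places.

0.12

Disattenuated r = 0.20 / √(0.58 × 0.56) = 0.20 / 0.5699 = 0.3509.
Shared true-score variance = 0.3509² = 0.1231 ≈ 0.12.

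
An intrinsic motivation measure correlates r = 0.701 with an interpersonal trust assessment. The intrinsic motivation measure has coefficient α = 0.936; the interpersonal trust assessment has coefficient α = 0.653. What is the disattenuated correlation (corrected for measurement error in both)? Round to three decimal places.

r_true = r_obs / √(r_xx · r_yy) = 0.701 / √(0.936 × 0.653) = 0.701 / √0.611208 = 0.701 / 0.7818 ≈ 0.897.

0.897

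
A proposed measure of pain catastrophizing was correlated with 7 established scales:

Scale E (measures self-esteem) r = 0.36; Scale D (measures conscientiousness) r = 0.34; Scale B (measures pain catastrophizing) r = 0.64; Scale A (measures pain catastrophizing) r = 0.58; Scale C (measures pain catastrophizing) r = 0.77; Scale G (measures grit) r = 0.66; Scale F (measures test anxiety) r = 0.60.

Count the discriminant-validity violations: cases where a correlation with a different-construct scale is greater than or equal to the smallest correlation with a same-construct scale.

2

Convergent (same construct = pain catastrophizing): Scale B, Scale A, Scale C.
Smallest convergent = 0.58. Discriminant values: 0.36, 0.34, 0.66, 0.60; count ≥ 0.58 → 2.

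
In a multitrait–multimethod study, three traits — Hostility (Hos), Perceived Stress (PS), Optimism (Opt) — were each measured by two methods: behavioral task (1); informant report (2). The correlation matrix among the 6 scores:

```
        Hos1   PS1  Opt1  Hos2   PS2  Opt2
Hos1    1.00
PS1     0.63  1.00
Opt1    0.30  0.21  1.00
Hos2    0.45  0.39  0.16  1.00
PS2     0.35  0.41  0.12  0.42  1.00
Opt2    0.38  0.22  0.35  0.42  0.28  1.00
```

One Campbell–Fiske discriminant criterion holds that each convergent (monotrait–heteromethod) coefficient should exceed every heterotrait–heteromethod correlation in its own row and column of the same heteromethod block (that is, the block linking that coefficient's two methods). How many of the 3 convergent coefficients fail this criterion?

Convergent coefficients and their comparison sets:
Hos (methods 1·2): 0.45 vs {0.35, 0.39, 0.38, 0.16} → pass.
PS (methods 1·2): 0.41 vs {0.39, 0.35, 0.22, 0.12} → pass.
Opt (methods 1·2): 0.35 vs {0.16, 0.38, 0.12, 0.22} → fail.
1 of 3 fail.

1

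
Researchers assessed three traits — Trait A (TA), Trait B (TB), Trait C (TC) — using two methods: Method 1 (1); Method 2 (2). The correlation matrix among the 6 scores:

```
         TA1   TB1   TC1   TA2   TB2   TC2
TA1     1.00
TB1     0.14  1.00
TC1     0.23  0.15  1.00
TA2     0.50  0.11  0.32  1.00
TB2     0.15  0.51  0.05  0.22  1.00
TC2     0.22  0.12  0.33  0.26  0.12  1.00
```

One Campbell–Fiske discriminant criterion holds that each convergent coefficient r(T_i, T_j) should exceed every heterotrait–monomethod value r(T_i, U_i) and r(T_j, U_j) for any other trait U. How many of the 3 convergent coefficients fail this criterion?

0

Convergent coefficients and their comparison sets:
TA (methods 1·2): 0.50 vs {0.14, 0.22, 0.23, 0.26} → pass.
TB (methods 1·2): 0.51 vs {0.14, 0.22, 0.15, 0.12} → pass.
TC (methods 1·2): 0.33 vs {0.23, 0.26, 0.15, 0.12} → pass.
0 of 3 fail.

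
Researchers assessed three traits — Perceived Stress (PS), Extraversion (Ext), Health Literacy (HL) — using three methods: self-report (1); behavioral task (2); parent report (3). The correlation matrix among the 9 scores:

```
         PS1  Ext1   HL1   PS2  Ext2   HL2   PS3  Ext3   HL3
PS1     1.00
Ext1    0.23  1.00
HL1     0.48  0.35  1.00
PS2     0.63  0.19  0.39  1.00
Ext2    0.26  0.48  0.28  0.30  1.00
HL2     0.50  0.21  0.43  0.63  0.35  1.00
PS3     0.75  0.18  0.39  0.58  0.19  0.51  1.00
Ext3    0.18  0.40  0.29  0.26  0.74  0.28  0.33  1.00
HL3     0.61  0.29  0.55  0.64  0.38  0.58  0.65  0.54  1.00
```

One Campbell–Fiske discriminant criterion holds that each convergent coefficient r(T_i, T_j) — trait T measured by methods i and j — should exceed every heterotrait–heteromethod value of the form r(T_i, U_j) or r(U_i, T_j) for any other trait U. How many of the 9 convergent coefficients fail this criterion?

Each convergent coefficient versus the relevant comparison correlations:
PS (methods 1·2): 0.63 vs {0.26, 0.19, 0.50, 0.39} → pass.
PS (methods 1·3): 0.75 vs {0.18, 0.18, 0.61, 0.39} → pass.
PS (methods 2·3): 0.58 vs {0.26, 0.19, 0.64, 0.51} → fail.
Ext (methods 1·2): 0.48 vs {0.19, 0.26, 0.21, 0.28} → pass.
Ext (methods 1·3): 0.40 vs {0.18, 0.18, 0.29, 0.29} → pass.
Ext (methods 2·3): 0.74 vs {0.19, 0.26, 0.38, 0.28} → pass.
HL (methods 1·2): 0.43 vs {0.39, 0.50, 0.28, 0.21} → fail.
HL (methods 1·3): 0.55 vs {0.39, 0.61, 0.29, 0.29} → fail.
HL (methods 2·3): 0.58 vs {0.51, 0.64, 0.28, 0.38} → fail.
4 of 9 fail.

4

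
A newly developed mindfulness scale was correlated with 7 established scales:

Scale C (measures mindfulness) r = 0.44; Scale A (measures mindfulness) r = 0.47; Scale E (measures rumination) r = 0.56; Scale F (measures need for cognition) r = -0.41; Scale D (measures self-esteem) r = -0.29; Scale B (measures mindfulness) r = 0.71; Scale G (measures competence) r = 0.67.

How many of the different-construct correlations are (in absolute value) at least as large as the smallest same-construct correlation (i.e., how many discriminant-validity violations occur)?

Convergent (same construct = mindfulness): Scale C, Scale A, Scale B.
Smallest convergent = 0.44. Discriminant |r|: 0.56, 0.41, 0.29, 0.67; count ≥ 0.44 → 2.

2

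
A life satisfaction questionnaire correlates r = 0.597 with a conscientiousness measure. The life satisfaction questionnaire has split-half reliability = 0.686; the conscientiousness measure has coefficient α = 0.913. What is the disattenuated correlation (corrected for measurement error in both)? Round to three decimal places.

0.754

r_true = r_obs / √(r_xx · r_yy) = 0.597 / √(0.686 × 0.913) = 0.597 / √0.626318 = 0.597 / 0.7914 ≈ 0.754.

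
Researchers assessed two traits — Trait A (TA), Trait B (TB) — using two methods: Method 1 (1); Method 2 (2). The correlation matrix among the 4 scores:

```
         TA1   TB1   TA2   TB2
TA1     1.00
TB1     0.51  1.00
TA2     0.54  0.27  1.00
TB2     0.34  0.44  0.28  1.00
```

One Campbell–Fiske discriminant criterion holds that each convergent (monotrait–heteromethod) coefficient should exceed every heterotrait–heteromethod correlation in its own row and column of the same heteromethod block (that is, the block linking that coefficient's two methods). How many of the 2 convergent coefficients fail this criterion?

Convergent coefficients and their comparison sets:
TA (methods 1·2): 0.54 vs {0.34, 0.27} → pass.
TB (methods 1·2): 0.44 vs {0.27, 0.34} → pass.
0 of 2 fail.

0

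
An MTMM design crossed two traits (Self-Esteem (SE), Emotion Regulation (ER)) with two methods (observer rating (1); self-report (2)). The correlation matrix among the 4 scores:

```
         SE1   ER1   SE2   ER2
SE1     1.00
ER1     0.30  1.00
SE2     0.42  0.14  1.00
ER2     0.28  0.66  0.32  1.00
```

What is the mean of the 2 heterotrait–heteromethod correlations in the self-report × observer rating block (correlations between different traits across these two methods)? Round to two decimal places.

0.21

HTHM values (method 2 × method 1): 0.14, 0.28; mean = 0.42/2 = 0.21.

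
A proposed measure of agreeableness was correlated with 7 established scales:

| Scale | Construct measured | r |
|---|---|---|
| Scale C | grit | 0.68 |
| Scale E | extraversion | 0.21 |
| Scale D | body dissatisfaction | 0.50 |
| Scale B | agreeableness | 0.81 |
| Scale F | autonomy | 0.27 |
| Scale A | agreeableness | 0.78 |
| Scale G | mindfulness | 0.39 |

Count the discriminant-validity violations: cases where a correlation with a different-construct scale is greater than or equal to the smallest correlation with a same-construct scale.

Convergent (same construct = agreeableness): Scale B, Scale A.
Smallest convergent = 0.78. Discriminant values: 0.68, 0.21, 0.50, 0.27, 0.39; count ≥ 0.78 → 0.

0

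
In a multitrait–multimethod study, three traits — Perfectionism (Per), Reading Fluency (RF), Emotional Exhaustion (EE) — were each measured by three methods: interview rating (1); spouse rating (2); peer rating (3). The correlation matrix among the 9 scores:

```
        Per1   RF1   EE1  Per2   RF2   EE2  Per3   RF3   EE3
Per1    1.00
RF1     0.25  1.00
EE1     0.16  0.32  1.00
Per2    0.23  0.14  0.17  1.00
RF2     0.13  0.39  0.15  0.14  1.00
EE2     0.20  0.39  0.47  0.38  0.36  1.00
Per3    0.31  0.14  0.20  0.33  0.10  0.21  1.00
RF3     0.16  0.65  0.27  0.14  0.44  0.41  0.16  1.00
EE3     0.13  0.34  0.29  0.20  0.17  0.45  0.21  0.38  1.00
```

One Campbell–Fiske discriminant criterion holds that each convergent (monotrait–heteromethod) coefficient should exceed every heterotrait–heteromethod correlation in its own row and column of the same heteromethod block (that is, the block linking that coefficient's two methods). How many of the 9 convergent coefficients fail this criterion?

2

Checking each validity diagonal entry against its comparison values:
Per (methods 1·2): 0.23 vs {0.13, 0.14, 0.20, 0.17} → pass.
Per (methods 1·3): 0.31 vs {0.16, 0.14, 0.13, 0.20} → pass.
Per (methods 2·3): 0.33 vs {0.14, 0.10, 0.20, 0.21} → pass.
RF (methods 1·2): 0.39 vs {0.14, 0.13, 0.39, 0.15} → fail.
RF (methods 1·3): 0.65 vs {0.14, 0.16, 0.34, 0.27} → pass.
RF (methods 2·3): 0.44 vs {0.10, 0.14, 0.17, 0.41} → pass.
EE (methods 1·2): 0.47 vs {0.17, 0.20, 0.15, 0.39} → pass.
EE (methods 1·3): 0.29 vs {0.20, 0.13, 0.27, 0.34} → fail.
EE (methods 2·3): 0.45 vs {0.21, 0.20, 0.41, 0.17} → pass.
2 of 9 fail.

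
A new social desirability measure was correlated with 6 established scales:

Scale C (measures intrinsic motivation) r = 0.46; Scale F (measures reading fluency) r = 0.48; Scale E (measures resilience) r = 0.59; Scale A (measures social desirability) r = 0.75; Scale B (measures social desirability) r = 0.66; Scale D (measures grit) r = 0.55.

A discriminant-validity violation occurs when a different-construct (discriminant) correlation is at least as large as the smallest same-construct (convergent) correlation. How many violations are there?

Convergent (same construct = social desirability): Scale A, Scale B.
Smallest convergent = 0.66. Discriminant values: 0.46, 0.48, 0.59, 0.55; count ≥ 0.66 → 0.

0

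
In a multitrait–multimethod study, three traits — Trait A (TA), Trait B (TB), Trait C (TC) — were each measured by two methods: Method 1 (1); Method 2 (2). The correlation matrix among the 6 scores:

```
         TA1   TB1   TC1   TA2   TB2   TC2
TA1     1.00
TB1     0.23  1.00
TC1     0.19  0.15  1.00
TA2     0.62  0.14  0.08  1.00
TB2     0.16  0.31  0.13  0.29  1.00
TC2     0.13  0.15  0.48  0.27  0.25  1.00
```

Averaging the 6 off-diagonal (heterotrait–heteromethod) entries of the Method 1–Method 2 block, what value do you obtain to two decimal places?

HTHM values (method 1 × method 2): 0.16, 0.13, 0.14, 0.15, 0.08, 0.13; mean = 0.79/6 = 0.13.

0.13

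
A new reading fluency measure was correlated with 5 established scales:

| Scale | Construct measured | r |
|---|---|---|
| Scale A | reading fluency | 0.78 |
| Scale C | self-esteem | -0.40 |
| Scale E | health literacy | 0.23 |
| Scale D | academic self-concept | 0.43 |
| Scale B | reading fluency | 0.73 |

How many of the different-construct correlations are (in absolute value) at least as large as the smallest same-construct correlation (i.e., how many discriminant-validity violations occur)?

Convergent (same construct = reading fluency): Scale A, Scale B.
Smallest convergent = 0.73. Discriminant |r|: 0.40, 0.23, 0.43; count ≥ 0.73 → 0.

0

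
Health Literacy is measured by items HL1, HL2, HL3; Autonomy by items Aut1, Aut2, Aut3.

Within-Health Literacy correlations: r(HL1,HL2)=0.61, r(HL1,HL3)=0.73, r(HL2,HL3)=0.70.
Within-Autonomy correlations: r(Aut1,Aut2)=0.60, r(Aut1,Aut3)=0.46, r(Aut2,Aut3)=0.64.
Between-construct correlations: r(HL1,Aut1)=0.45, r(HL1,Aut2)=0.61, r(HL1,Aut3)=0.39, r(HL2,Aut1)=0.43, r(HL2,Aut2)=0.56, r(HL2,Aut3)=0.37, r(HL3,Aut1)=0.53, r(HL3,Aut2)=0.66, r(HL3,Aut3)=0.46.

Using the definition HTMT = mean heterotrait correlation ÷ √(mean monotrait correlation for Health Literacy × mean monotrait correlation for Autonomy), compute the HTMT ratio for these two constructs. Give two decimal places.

Mean heterotrait r = 4.46/9 = 0.4956.
Mean within-HL = 2.04/3 = 0.6800; mean within-Aut = 1.70/3 = 0.5667.
Geometric mean = √(0.6800 × 0.5667) = 0.6208.
HTMT = 0.4956 / 0.6208 = 0.80.

0.80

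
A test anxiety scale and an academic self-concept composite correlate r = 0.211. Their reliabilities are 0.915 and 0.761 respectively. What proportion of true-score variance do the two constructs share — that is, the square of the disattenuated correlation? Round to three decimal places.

0.064

Disattenuated r = 0.211 / √(0.915 × 0.761) = 0.211 / 0.8345 = 0.2528.
Shared true-score variance = 0.2528² = 0.0639 ≈ 0.064.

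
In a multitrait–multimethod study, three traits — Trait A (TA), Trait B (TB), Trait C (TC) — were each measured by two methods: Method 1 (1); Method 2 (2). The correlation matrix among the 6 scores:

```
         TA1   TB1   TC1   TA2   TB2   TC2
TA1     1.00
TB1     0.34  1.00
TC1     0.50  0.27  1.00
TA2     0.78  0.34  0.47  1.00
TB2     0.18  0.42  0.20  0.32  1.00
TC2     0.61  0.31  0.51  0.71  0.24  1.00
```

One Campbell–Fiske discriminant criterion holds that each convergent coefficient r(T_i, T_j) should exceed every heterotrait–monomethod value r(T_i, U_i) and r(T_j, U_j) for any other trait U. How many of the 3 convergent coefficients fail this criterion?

1

Checking each validity diagonal entry against its comparison values:
TA (methods 1·2): 0.78 vs {0.34, 0.32, 0.50, 0.71} → pass.
TB (methods 1·2): 0.42 vs {0.34, 0.32, 0.27, 0.24} → pass.
TC (methods 1·2): 0.51 vs {0.50, 0.71, 0.27, 0.24} → fail.
1 of 3 fail.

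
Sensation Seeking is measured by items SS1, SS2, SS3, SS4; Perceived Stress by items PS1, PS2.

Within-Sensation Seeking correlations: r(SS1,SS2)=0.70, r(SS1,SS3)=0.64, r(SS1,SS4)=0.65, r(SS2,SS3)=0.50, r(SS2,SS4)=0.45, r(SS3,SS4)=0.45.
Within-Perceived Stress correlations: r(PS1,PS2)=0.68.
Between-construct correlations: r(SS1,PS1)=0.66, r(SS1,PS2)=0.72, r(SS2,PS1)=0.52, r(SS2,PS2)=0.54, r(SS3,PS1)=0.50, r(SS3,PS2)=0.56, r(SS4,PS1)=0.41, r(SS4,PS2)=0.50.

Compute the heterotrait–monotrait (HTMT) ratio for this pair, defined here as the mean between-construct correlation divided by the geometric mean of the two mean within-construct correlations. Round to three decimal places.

Between-construct mean = 4.41/8 = 0.5513.
Mean within-SS = 3.39/6 = 0.5650; mean within-PS = 0.68/1 = 0.6800.
Geometric mean = √(0.5650 × 0.6800) = 0.6198.
HTMT = 0.5513 / 0.6198 = 0.889.

0.889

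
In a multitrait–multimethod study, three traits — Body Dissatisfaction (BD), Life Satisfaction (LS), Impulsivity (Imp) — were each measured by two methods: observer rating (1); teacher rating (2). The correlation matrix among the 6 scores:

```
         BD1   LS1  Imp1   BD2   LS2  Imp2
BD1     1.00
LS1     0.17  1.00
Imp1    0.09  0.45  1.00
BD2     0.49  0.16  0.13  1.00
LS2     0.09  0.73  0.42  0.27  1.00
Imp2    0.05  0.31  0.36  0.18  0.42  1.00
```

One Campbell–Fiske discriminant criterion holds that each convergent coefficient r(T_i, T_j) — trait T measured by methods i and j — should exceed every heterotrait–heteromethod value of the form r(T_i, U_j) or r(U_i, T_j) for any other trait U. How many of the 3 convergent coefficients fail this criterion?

1

Checking each validity diagonal entry against its comparison values:
BD (methods 1·2): 0.49 vs {0.09, 0.16, 0.05, 0.13} → pass.
LS (methods 1·2): 0.73 vs {0.16, 0.09, 0.31, 0.42} → pass.
Imp (methods 1·2): 0.36 vs {0.13, 0.05, 0.42, 0.31} → fail.
1 of 3 fail.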